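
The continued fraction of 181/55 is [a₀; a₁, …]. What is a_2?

2

181 = 3·55 + 16   →  a_0 = 3
55 = 3·16 + 7   →  a_1 = 3
16 = 2·7 + 2   →  a_2 = 2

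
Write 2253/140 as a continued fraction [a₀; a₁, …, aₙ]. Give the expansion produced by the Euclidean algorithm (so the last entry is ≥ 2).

2253 = 16×140 + 13
140 = 10×13 + 10
13 = 1×10 + 3
10 = 3×3 + 1
3 = 3×1 + 0  (stop)
So 2253/140 = [16; 10, 1, 3, 3].

[16; 10, 1, 3, 3]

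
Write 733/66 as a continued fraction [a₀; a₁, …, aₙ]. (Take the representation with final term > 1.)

733 = 11*66 + 7
66 = 9*7 + 3
7 = 2*3 + 1
3 = 3*1 + 0  (stop)
So 733/66 = [11; 9, 2, 3].

[11; 9, 2, 3]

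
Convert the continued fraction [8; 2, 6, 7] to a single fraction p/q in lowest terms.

Fold from the inside: start with 7/1.
  6 + 1/7 = 43/7
  2 + 7/43 = 93/43
  8 + 43/93 = 787/93

787/93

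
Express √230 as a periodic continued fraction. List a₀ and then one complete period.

a₀ = ⌊√230⌋ = 15.
With m₀=0, d₀=1 and mₖ₊₁ = dₖaₖ − mₖ, dₖ₊₁ = (n − mₖ₊₁²)/dₖ, aₖ₊₁ = ⌊(a₀+mₖ₊₁)/dₖ₊₁⌋:
  k=1: m=15, d=5, a=6
  k=2: m=15, d=1, a=30
d=1 and a=2a₀=30 at k=2, so the next step gives (m, d) = (15, 5) again — its k=1 value — and the period has length 2.

[15; 6, 30]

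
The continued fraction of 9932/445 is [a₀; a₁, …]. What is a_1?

9932 = 22·445 + 142   →  a_0 = 22
445 = 3·142 + 19   →  a_1 = 3

3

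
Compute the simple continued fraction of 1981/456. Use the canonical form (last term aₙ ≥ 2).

[4; 2, 1, 9, 2, 7]

1981 = 4×456 + 157
456 = 2×157 + 142
157 = 1×142 + 15
142 = 9×15 + 7
15 = 2×7 + 1
7 = 7×1 + 0  (stop)
So 1981/456 = [4; 2, 1, 9, 2, 7].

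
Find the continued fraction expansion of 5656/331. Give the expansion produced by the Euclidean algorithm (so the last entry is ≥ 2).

5656 = 17·331 + 29
331 = 11·29 + 12
29 = 2·12 + 5
12 = 2·5 + 2
5 = 2·2 + 1
2 = 2·1 + 0  (stop)
So 5656/331 = [17; 11, 2, 2, 2, 2].

[17; 11, 2, 2, 2, 2]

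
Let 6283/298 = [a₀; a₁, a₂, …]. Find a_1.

6283 = 21·298 + 25   →  a_0 = 21
298 = 11·25 + 23   →  a_1 = 11

11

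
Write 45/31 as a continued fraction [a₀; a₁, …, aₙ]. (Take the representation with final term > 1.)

45 = 1*31 + 14
31 = 2*14 + 3
14 = 4*3 + 2
3 = 1*2 + 1
2 = 2*1 + 0  (stop)
So 45/31 = [1; 2, 4, 1, 2].

[1; 2, 4, 1, 2]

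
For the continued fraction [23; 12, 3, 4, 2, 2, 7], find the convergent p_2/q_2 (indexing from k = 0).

854/37

Using pₖ = aₖpₖ₋₁ + pₖ₋₂, qₖ = aₖqₖ₋₁ + qₖ₋₂ (with p₋₁=1, p₋₂=0, q₋₁=0, q₋₂=1):
  k=0: a=23, p=23, q=1
  k=1: a=12, p=277, q=12
  k=2: a=3, p=854, q=37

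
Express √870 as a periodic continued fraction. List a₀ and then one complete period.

a₀ = ⌊√870⌋ = 29.
With m₀=0, d₀=1 and mₖ₊₁ = dₖaₖ − mₖ, dₖ₊₁ = (n − mₖ₊₁²)/dₖ, aₖ₊₁ = ⌊(a₀+mₖ₊₁)/dₖ₊₁⌋:
  k=1: m=29, d=29, a=2
  k=2: m=29, d=1, a=58
d=1 and a=2a₀=58 at k=2, so the next step gives (m, d) = (29, 29) again — its k=1 value — and the period has length 2.

[29; 2, 58]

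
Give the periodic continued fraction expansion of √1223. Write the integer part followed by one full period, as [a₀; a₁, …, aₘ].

a₀ = ⌊√1223⌋ = 34.
With m₀=0, d₀=1 and mₖ₊₁ = dₖaₖ − mₖ, dₖ₊₁ = (n − mₖ₊₁²)/dₖ, aₖ₊₁ = ⌊(a₀+mₖ₊₁)/dₖ₊₁⌋:
  k=1: m=34, d=67, a=1
  k=2: m=33, d=2, a=33
  k=3: m=33, d=67, a=1
  k=4: m=34, d=1, a=68
d=1 and a=2a₀=68 at k=4, so the next step gives (m, d) = (34, 67) again — its k=1 value — and the period has length 4.

[34; 1, 33, 1, 68]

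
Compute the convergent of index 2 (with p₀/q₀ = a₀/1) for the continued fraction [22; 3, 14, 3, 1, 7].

960/43

Using pₖ = aₖpₖ₋₁ + pₖ₋₂, qₖ = aₖqₖ₋₁ + qₖ₋₂ (with p₋₁=1, p₋₂=0, q₋₁=0, q₋₂=1):
  k=0: a=22, p=22, q=1
  k=1: a=3, p=67, q=3
  k=2: a=14, p=960, q=43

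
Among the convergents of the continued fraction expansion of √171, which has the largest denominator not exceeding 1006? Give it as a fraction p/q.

√171 = [13; 13, 26, …] (period length 2).
Convergents:
  p_0/q_0 = 13/1
  p_1/q_1 = 170/13
  p_2/q_2 = 4433/339
  p_3/q_3 = 57799/4420
q_2 = 339 ≤ 1006 < 4420 = q_3, so the answer is 4433/339.

4433/339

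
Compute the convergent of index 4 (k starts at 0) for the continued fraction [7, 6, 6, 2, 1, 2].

838/117

Using pₖ = aₖpₖ₋₁ + pₖ₋₂, qₖ = aₖqₖ₋₁ + qₖ₋₂ (with p₋₁=1, p₋₂=0, q₋₁=0, q₋₂=1):
  k=0: a=7, p=7, q=1
  k=1: a=6, p=43, q=6
  k=2: a=6, p=265, q=37
  k=3: a=2, p=573, q=80
  k=4: a=1, p=838, q=117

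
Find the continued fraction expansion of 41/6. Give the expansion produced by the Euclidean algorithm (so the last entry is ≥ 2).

[6; 1, 5]

41 = 6·6 + 5
6 = 1·5 + 1
5 = 5·1 + 0  (stop)
So 41/6 = [6; 1, 5].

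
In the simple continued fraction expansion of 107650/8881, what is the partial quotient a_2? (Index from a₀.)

4

107650 = 12·8881 + 1078   →  a_0 = 12
8881 = 8·1078 + 257   →  a_1 = 8
1078 = 4·257 + 50   →  a_2 = 4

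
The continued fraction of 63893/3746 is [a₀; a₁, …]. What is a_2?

1

63893 = 17·3746 + 211   →  a_0 = 17
3746 = 17·211 + 159   →  a_1 = 17
211 = 1·159 + 52   →  a_2 = 1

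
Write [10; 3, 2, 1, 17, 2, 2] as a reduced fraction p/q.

9321/905

Fold from the inside: start with 2/1.
  2 + 1/2 = 5/2
  17 + 2/5 = 87/5
  1 + 5/87 = 92/87
  2 + 87/92 = 271/92
  3 + 92/271 = 905/271
  10 + 271/905 = 9321/905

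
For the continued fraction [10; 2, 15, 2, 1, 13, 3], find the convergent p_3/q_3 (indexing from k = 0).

671/64

Using pₖ = aₖpₖ₋₁ + pₖ₋₂, qₖ = aₖqₖ₋₁ + qₖ₋₂ (with p₋₁=1, p₋₂=0, q₋₁=0, q₋₂=1):
  k=0: a=10, p=10, q=1
  k=1: a=2, p=21, q=2
  k=2: a=15, p=325, q=31
  k=3: a=2, p=671, q=64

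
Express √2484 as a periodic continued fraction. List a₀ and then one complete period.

[49; 1, 5, 4, 5, 1, 98]

a₀ = ⌊√2484⌋ = 49.
With m₀=0, d₀=1 and mₖ₊₁ = dₖaₖ − mₖ, dₖ₊₁ = (n − mₖ₊₁²)/dₖ, aₖ₊₁ = ⌊(a₀+mₖ₊₁)/dₖ₊₁⌋:
  k=1: m=49, d=83, a=1
  k=2: m=34, d=16, a=5
  k=3: m=46, d=23, a=4
  k=4: m=46, d=16, a=5
  k=5: m=34, d=83, a=1
  k=6: m=49, d=1, a=98
d=1 and a=2a₀=98 at k=6, so the next step gives (m, d) = (49, 83) again — its k=1 value — and the period has length 6.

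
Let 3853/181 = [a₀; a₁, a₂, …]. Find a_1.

3853 = 21·181 + 52   →  a_0 = 21
181 = 3·52 + 25   →  a_1 = 3

3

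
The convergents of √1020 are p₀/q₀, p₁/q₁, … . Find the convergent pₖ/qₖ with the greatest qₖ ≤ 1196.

32672/1023

√1020 = [31; 1, 14, 1, 62, …] (period length 4).
Convergents:
  p_0/q_0 = 31/1
  p_1/q_1 = 32/1
  p_2/q_2 = 479/15
  p_3/q_3 = 511/16
  p_4/q_4 = 32161/1007
  p_5/q_5 = 32672/1023
  p_6/q_6 = 489569/15329
q_5 = 1023 ≤ 1196 < 15329 = q_6, so the answer is 32672/1023.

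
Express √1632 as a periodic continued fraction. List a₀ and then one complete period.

a₀ = ⌊√1632⌋ = 40.

[40; 2, 1, 1, 19, 1, 1, 2, 80]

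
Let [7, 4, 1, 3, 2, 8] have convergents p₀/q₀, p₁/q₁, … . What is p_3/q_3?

137/19

Using pₖ = aₖpₖ₋₁ + pₖ₋₂, qₖ = aₖqₖ₋₁ + qₖ₋₂ (with p₋₁=1, p₋₂=0, q₋₁=0, q₋₂=1):
  k=0: a=7, p=7, q=1
  k=1: a=4, p=29, q=4
  k=2: a=1, p=36, q=5
  k=3: a=3, p=137, q=19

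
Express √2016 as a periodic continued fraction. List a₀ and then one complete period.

[44; 1, 8, 1, 88]

a₀ = ⌊√2016⌋ = 44.
With m₀=0, d₀=1 and mₖ₊₁ = dₖaₖ − mₖ, dₖ₊₁ = (n − mₖ₊₁²)/dₖ, aₖ₊₁ = ⌊(a₀+mₖ₊₁)/dₖ₊₁⌋:
  k=1: m=44, d=80, a=1
  k=2: m=36, d=9, a=8
  k=3: m=36, d=80, a=1
  k=4: m=44, d=1, a=88
d=1 and a=2a₀=88 at k=4, so the next step gives (m, d) = (44, 80) again — its k=1 value — and the period has length 4.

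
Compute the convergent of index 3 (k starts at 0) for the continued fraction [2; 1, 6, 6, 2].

Using pₖ = aₖpₖ₋₁ + pₖ₋₂, qₖ = aₖqₖ₋₁ + qₖ₋₂ (with p₋₁=1, p₋₂=0, q₋₁=0, q₋₂=1):
  k=0: a=2, p=2, q=1
  k=1: a=1, p=3, q=1
  k=2: a=6, p=20, q=7
  k=3: a=6, p=123, q=43

123/43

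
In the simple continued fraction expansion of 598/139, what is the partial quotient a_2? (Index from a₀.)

598 = 4·139 + 42   →  a_0 = 4
139 = 3·42 + 13   →  a_1 = 3
42 = 3·13 + 3   →  a_2 = 3

3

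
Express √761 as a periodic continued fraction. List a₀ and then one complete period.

a₀ = ⌊√761⌋ = 27.
With m₀=0, d₀=1 and mₖ₊₁ = dₖaₖ − mₖ, dₖ₊₁ = (n − mₖ₊₁²)/dₖ, aₖ₊₁ = ⌊(a₀+mₖ₊₁)/dₖ₊₁⌋:
  k=1: m=27, d=32, a=1
  k=2: m=5, d=23, a=1
  k=3: m=18, d=19, a=2
  k=4: m=20, d=19, a=2
  k=5: m=18, d=23, a=1
  k=6: m=5, d=32, a=1
  k=7: m=27, d=1, a=54
d=1 and a=2a₀=54 at k=7, so the next step gives (m, d) = (27, 32) again — its k=1 value — and the period has length 7.

[27; 1, 1, 2, 2, 1, 1, 54]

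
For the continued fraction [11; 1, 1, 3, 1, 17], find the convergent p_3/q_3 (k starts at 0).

Using pₖ = aₖpₖ₋₁ + pₖ₋₂, qₖ = aₖqₖ₋₁ + qₖ₋₂ (with p₋₁=1, p₋₂=0, q₋₁=0, q₋₂=1):
  k=0: a=11, p=11, q=1
  k=1: a=1, p=12, q=1
  k=2: a=1, p=23, q=2
  k=3: a=3, p=81, q=7

81/7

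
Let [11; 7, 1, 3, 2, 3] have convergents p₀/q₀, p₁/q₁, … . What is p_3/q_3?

Using pₖ = aₖpₖ₋₁ + pₖ₋₂, qₖ = aₖqₖ₋₁ + qₖ₋₂ (with p₋₁=1, p₋₂=0, q₋₁=0, q₋₂=1):
  k=0: a=11, p=11, q=1
  k=1: a=7, p=78, q=7
  k=2: a=1, p=89, q=8
  k=3: a=3, p=345, q=31

345/31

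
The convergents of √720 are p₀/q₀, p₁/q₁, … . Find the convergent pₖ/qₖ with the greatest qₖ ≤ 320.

8506/317

√720 = [26; 1, 4, 1, 52, …] (period length 4).
Convergents:
  p_0/q_0 = 26/1
  p_1/q_1 = 27/1
  p_2/q_2 = 134/5
  p_3/q_3 = 161/6
  p_4/q_4 = 8506/317
  p_5/q_5 = 8667/323
q_4 = 317 ≤ 320 < 323 = q_5, so the answer is 8506/317.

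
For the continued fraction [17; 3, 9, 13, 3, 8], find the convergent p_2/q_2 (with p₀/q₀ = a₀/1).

485/28

Using pₖ = aₖpₖ₋₁ + pₖ₋₂, qₖ = aₖqₖ₋₁ + qₖ₋₂ (with p₋₁=1, p₋₂=0, q₋₁=0, q₋₂=1):
  k=0: a=17, p=17, q=1
  k=1: a=3, p=52, q=3
  k=2: a=9, p=485, q=28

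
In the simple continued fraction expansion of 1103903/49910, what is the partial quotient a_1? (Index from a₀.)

8

1103903 = 22·49910 + 5883   →  a_0 = 22
49910 = 8·5883 + 2846   →  a_1 = 8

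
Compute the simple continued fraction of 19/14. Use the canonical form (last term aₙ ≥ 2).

[1; 2, 1, 4]

19 = 1×14 + 5
14 = 2×5 + 4
5 = 1×4 + 1
4 = 4×1 + 0  (stop)
So 19/14 = [1; 2, 1, 4].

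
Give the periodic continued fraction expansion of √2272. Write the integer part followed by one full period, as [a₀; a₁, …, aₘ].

[47; 1, 1, 1, 94]

a₀ = ⌊√2272⌋ = 47.
With m₀=0, d₀=1 and mₖ₊₁ = dₖaₖ − mₖ, dₖ₊₁ = (n − mₖ₊₁²)/dₖ, aₖ₊₁ = ⌊(a₀+mₖ₊₁)/dₖ₊₁⌋:
  k=1: m=47, d=63, a=1
  k=2: m=16, d=32, a=1
  k=3: m=16, d=63, a=1
  k=4: m=47, d=1, a=94
d=1 and a=2a₀=94 at k=4, so the next step gives (m, d) = (47, 63) again — its k=1 value — and the period has length 4.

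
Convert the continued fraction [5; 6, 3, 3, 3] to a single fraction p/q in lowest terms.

1073/208

Using pₖ = aₖpₖ₋₁ + pₖ₋₂ and qₖ = aₖqₖ₋₁ + qₖ₋₂:
  k=0: a=5, p=5, q=1
  k=1: a=6, p=31, q=6
  k=2: a=3, p=98, q=19
  k=3: a=3, p=325, q=63
  k=4: a=3, p=1073, q=208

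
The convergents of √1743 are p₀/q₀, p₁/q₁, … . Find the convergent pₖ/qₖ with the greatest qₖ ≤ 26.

167/4

√1743 = [41; 1, 2, 1, 82, …] (period length 4).
Convergents:
  p_0/q_0 = 41/1
  p_1/q_1 = 42/1
  p_2/q_2 = 125/3
  p_3/q_3 = 167/4
  p_4/q_4 = 13819/331
q_3 = 4 ≤ 26 < 331 = q_4, so the answer is 167/4.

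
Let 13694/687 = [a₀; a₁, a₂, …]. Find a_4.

13694 = 19·687 + 641   →  a_0 = 19
687 = 1·641 + 46   →  a_1 = 1
641 = 13·46 + 43   →  a_2 = 13
46 = 1·43 + 3   →  a_3 = 1
43 = 14·3 + 1   →  a_4 = 14

14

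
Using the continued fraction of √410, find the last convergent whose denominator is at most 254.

3260/161

√410 = [20; 4, 40, …] (period length 2).
Convergents:
  p_0/q_0 = 20/1
  p_1/q_1 = 81/4
  p_2/q_2 = 3260/161
  p_3/q_3 = 13121/648
q_2 = 161 ≤ 254 < 648 = q_3, so the answer is 3260/161.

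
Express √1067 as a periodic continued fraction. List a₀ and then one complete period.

a₀ = ⌊√1067⌋ = 32.
With m₀=0, d₀=1 and mₖ₊₁ = dₖaₖ − mₖ, dₖ₊₁ = (n − mₖ₊₁²)/dₖ, aₖ₊₁ = ⌊(a₀+mₖ₊₁)/dₖ₊₁⌋:
  k=1: m=32, d=43, a=1
  k=2: m=11, d=22, a=1
  k=3: m=11, d=43, a=1
  k=4: m=32, d=1, a=64
d=1 and a=2a₀=64 at k=4, so the next step gives (m, d) = (32, 43) again — its k=1 value — and the period has length 4.

[32; 1, 1, 1, 64]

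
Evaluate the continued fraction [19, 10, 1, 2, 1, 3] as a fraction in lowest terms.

Using pₖ = aₖpₖ₋₁ + pₖ₋₂ and qₖ = aₖqₖ₋₁ + qₖ₋₂:
  k=0: a=19, p=19, q=1
  k=1: a=10, p=191, q=10
  k=2: a=1, p=210, q=11
  k=3: a=2, p=611, q=32
  k=4: a=1, p=821, q=43
  k=5: a=3, p=3074, q=161

3074/161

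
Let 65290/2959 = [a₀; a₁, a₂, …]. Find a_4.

65290 = 22·2959 + 192   →  a_0 = 22
2959 = 15·192 + 79   →  a_1 = 15
192 = 2·79 + 34   →  a_2 = 2
79 = 2·34 + 11   →  a_3 = 2
34 = 3·11 + 1   →  a_4 = 3

3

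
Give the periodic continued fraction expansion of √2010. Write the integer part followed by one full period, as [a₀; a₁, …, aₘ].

a₀ = ⌊√2010⌋ = 44.
With m₀=0, d₀=1 and mₖ₊₁ = dₖaₖ − mₖ, dₖ₊₁ = (n − mₖ₊₁²)/dₖ, aₖ₊₁ = ⌊(a₀+mₖ₊₁)/dₖ₊₁⌋:
  k=1: m=44, d=74, a=1
  k=2: m=30, d=15, a=4
  k=3: m=30, d=74, a=1
  k=4: m=44, d=1, a=88
d=1 and a=2a₀=88 at k=4, so the next step gives (m, d) = (44, 74) again — its k=1 value — and the period has length 4.

[44; 1, 4, 1, 88]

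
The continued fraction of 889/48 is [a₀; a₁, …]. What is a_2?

889 = 18·48 + 25   →  a_0 = 18
48 = 1·25 + 23   →  a_1 = 1
25 = 1·23 + 2   →  a_2 = 1

1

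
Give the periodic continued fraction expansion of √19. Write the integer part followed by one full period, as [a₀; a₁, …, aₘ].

[4; 2, 1, 3, 1, 2, 8]

a₀ = ⌊√19⌋ = 4.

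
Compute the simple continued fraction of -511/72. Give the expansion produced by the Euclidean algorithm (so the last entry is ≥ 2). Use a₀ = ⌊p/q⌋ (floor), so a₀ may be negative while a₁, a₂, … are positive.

-511 = -8*72 + 65
72 = 1*65 + 7
65 = 9*7 + 2
7 = 3*2 + 1
2 = 2*1 + 0  (stop)
So -511/72 = [-8; 1, 9, 3, 2].

[-8; 1, 9, 3, 2]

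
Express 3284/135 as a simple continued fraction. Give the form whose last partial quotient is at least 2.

3284 = 24×135 + 44
135 = 3×44 + 3
44 = 14×3 + 2
3 = 1×2 + 1
2 = 2×1 + 0  (stop)
So 3284/135 = [24; 3, 14, 1, 2].

[24; 3, 14, 1, 2]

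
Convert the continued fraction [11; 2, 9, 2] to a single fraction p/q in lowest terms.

459/40

Fold from the inside: start with 2/1.
  9 + 1/2 = 19/2
  2 + 2/19 = 40/19
  11 + 19/40 = 459/40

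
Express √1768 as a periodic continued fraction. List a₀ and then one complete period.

[42; 21, 84]

a₀ = ⌊√1768⌋ = 42.
With m₀=0, d₀=1 and mₖ₊₁ = dₖaₖ − mₖ, dₖ₊₁ = (n − mₖ₊₁²)/dₖ, aₖ₊₁ = ⌊(a₀+mₖ₊₁)/dₖ₊₁⌋:
  k=1: m=42, d=4, a=21
  k=2: m=42, d=1, a=84
d=1 and a=2a₀=84 at k=2, so the next step gives (m, d) = (42, 4) again — its k=1 value — and the period has length 2.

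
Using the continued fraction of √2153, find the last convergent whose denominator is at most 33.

232/5

√2153 = [46; 2, 2, 92, …] (period length 3).
Convergents:
  p_0/q_0 = 46/1
  p_1/q_1 = 93/2
  p_2/q_2 = 232/5
  p_3/q_3 = 21437/462
q_2 = 5 ≤ 33 < 462 = q_3, so the answer is 232/5.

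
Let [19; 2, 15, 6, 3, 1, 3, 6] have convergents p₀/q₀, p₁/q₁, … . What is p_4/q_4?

11593/595

Using pₖ = aₖpₖ₋₁ + pₖ₋₂, qₖ = aₖqₖ₋₁ + qₖ₋₂ (with p₋₁=1, p₋₂=0, q₋₁=0, q₋₂=1):
  k=0: a=19, p=19, q=1
  k=1: a=2, p=39, q=2
  k=2: a=15, p=604, q=31
  k=3: a=6, p=3663, q=188
  k=4: a=3, p=11593, q=595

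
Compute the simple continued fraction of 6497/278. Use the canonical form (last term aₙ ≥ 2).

[23; 2, 1, 2, 3, 10]

6497 = 23*278 + 103
278 = 2*103 + 72
103 = 1*72 + 31
72 = 2*31 + 10
31 = 3*10 + 1
10 = 10*1 + 0  (stop)
So 6497/278 = [23; 2, 1, 2, 3, 10].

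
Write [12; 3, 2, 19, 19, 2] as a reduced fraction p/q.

Using pₖ = aₖpₖ₋₁ + pₖ₋₂ and qₖ = aₖqₖ₋₁ + qₖ₋₂:
  k=0: a=12, p=12, q=1
  k=1: a=3, p=37, q=3
  k=2: a=2, p=86, q=7
  k=3: a=19, p=1671, q=136
  k=4: a=19, p=31835, q=2591
  k=5: a=2, p=65341, q=5318

65341/5318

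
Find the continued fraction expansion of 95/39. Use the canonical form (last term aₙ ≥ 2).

[2; 2, 3, 2, 2]

95 = 2*39 + 17
39 = 2*17 + 5
17 = 3*5 + 2
5 = 2*2 + 1
2 = 2*1 + 0  (stop)
So 95/39 = [2; 2, 3, 2, 2].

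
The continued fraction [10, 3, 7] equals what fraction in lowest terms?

227/22

Using pₖ = aₖpₖ₋₁ + pₖ₋₂ and qₖ = aₖqₖ₋₁ + qₖ₋₂:
  k=0: a=10, p=10, q=1
  k=1: a=3, p=31, q=3
  k=2: a=7, p=227, q=22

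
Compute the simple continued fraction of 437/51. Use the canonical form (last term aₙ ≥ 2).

437 = 8·51 + 29
51 = 1·29 + 22
29 = 1·22 + 7
22 = 3·7 + 1
7 = 7·1 + 0  (stop)
So 437/51 = [8; 1, 1, 3, 7].

[8; 1, 1, 3, 7]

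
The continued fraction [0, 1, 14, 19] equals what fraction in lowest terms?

267/286

Fold from the inside: start with 19/1.
  14 + 1/19 = 267/19
  1 + 19/267 = 286/267
  0 + 267/286 = 267/286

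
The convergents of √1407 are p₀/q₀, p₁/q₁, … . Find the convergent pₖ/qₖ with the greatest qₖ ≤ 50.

1838/49

√1407 = [37; 1, 1, 24, 1, 1, 74, …] (period length 6).
Convergents:
  p_0/q_0 = 37/1
  p_1/q_1 = 38/1
  p_2/q_2 = 75/2
  p_3/q_3 = 1838/49
  p_4/q_4 = 1913/51
q_3 = 49 ≤ 50 < 51 = q_4, so the answer is 1838/49.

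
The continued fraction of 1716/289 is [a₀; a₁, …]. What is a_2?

1716 = 5·289 + 271   →  a_0 = 5
289 = 1·271 + 18   →  a_1 = 1
271 = 15·18 + 1   →  a_2 = 15

15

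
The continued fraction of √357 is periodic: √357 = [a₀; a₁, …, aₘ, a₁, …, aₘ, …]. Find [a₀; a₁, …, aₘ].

a₀ = ⌊√357⌋ = 18.
With m₀=0, d₀=1 and mₖ₊₁ = dₖaₖ − mₖ, dₖ₊₁ = (n − mₖ₊₁²)/dₖ, aₖ₊₁ = ⌊(a₀+mₖ₊₁)/dₖ₊₁⌋:
  k=1: m=18, d=33, a=1
  k=2: m=15, d=4, a=8
  k=3: m=17, d=17, a=2
  k=4: m=17, d=4, a=8
  k=5: m=15, d=33, a=1
  k=6: m=18, d=1, a=36
d=1 and a=2a₀=36 at k=6, so the next step gives (m, d) = (18, 33) again — its k=1 value — and the period has length 6.

[18; 1, 8, 2, 8, 1, 36]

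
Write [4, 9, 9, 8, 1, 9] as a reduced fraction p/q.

30363/7388

Using pₖ = aₖpₖ₋₁ + pₖ₋₂ and qₖ = aₖqₖ₋₁ + qₖ₋₂:
  k=0: a=4, p=4, q=1
  k=1: a=9, p=37, q=9
  k=2: a=9, p=337, q=82
  k=3: a=8, p=2733, q=665
  k=4: a=1, p=3070, q=747
  k=5: a=9, p=30363, q=7388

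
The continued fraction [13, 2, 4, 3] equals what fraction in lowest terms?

Fold from the inside: start with 3/1.
  4 + 1/3 = 13/3
  2 + 3/13 = 29/13
  13 + 13/29 = 390/29

390/29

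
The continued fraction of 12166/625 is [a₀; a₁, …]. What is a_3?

12166 = 19·625 + 291   →  a_0 = 19
625 = 2·291 + 43   →  a_1 = 2
291 = 6·43 + 33   →  a_2 = 6
43 = 1·33 + 10   →  a_3 = 1

1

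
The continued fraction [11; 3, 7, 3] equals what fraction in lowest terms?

781/69

Fold from the inside: start with 3/1.
  7 + 1/3 = 22/3
  3 + 3/22 = 69/22
  11 + 22/69 = 781/69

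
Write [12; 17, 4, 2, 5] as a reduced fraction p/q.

Fold from the inside: start with 5/1.
  2 + 1/5 = 11/5
  4 + 5/11 = 49/11
  17 + 11/49 = 844/49
  12 + 49/844 = 10177/844

10177/844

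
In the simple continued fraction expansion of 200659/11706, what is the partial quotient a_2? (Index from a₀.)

15

200659 = 17·11706 + 1657   →  a_0 = 17
11706 = 7·1657 + 107   →  a_1 = 7
1657 = 15·107 + 52   →  a_2 = 15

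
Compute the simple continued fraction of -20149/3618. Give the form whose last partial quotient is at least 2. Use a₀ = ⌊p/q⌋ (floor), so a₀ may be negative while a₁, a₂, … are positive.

[-6; 2, 3, 8, 2, 9, 3]

-20149 = -6·3618 + 1559
3618 = 2·1559 + 500
1559 = 3·500 + 59
500 = 8·59 + 28
59 = 2·28 + 3
28 = 9·3 + 1
3 = 3·1 + 0  (stop)
So -20149/3618 = [-6; 2, 3, 8, 2, 9, 3].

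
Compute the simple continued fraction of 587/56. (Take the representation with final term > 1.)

[10; 2, 13, 2]

587 = 10×56 + 27
56 = 2×27 + 2
27 = 13×2 + 1
2 = 2×1 + 0  (stop)
So 587/56 = [10; 2, 13, 2].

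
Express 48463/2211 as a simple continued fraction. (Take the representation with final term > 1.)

[21; 1, 11, 2, 1, 5, 3, 3]

48463 = 21×2211 + 2032
2211 = 1×2032 + 179
2032 = 11×179 + 63
179 = 2×63 + 53
63 = 1×53 + 10
53 = 5×10 + 3
10 = 3×3 + 1
3 = 3×1 + 0  (stop)
So 48463/2211 = [21; 1, 11, 2, 1, 5, 3, 3].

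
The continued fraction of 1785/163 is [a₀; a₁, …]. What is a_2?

19

1785 = 10·163 + 155   →  a_0 = 10
163 = 1·155 + 8   →  a_1 = 1
155 = 19·8 + 3   →  a_2 = 19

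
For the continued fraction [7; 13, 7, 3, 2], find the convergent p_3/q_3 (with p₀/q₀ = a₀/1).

Using pₖ = aₖpₖ₋₁ + pₖ₋₂, qₖ = aₖqₖ₋₁ + qₖ₋₂ (with p₋₁=1, p₋₂=0, q₋₁=0, q₋₂=1):
  k=0: a=7, p=7, q=1
  k=1: a=13, p=92, q=13
  k=2: a=7, p=651, q=92
  k=3: a=3, p=2045, q=289

2045/289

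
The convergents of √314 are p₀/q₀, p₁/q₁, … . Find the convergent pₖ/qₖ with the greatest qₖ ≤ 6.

71/4

√314 = [17; 1, 2, 1, 1, 2, 1, 34, …] (period length 7).
Convergents:
  p_0/q_0 = 17/1
  p_1/q_1 = 18/1
  p_2/q_2 = 53/3
  p_3/q_3 = 71/4
  p_4/q_4 = 124/7
q_3 = 4 ≤ 6 < 7 = q_4, so the answer is 71/4.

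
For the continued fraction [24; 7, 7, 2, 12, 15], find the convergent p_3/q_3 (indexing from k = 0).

2583/107

Using pₖ = aₖpₖ₋₁ + pₖ₋₂, qₖ = aₖqₖ₋₁ + qₖ₋₂ (with p₋₁=1, p₋₂=0, q₋₁=0, q₋₂=1):
  k=0: a=24, p=24, q=1
  k=1: a=7, p=169, q=7
  k=2: a=7, p=1207, q=50
  k=3: a=2, p=2583, q=107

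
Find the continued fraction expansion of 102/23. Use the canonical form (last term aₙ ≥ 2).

[4; 2, 3, 3]

102 = 4*23 + 10
23 = 2*10 + 3
10 = 3*3 + 1
3 = 3*1 + 0  (stop)
So 102/23 = [4; 2, 3, 3].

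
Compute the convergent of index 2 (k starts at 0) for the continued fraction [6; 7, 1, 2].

Using pₖ = aₖpₖ₋₁ + pₖ₋₂, qₖ = aₖqₖ₋₁ + qₖ₋₂ (with p₋₁=1, p₋₂=0, q₋₁=0, q₋₂=1):
  k=0: a=6, p=6, q=1
  k=1: a=7, p=43, q=7
  k=2: a=1, p=49, q=8

49/8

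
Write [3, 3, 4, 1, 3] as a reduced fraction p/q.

Using pₖ = aₖpₖ₋₁ + pₖ₋₂ and qₖ = aₖqₖ₋₁ + qₖ₋₂:
  k=0: a=3, p=3, q=1
  k=1: a=3, p=10, q=3
  k=2: a=4, p=43, q=13
  k=3: a=1, p=53, q=16
  k=4: a=3, p=202, q=61

202/61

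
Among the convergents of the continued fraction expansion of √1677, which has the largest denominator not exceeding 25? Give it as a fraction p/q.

819/20

√1677 = [40; 1, 19, 2, 19, 1, 80, …] (period length 6).
Convergents:
  p_0/q_0 = 40/1
  p_1/q_1 = 41/1
  p_2/q_2 = 819/20
  p_3/q_3 = 1679/41
q_2 = 20 ≤ 25 < 41 = q_3, so the answer is 819/20.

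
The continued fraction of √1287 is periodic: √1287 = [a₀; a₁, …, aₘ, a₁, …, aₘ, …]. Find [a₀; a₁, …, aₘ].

[35; 1, 6, 1, 70]

a₀ = ⌊√1287⌋ = 35.
With m₀=0, d₀=1 and mₖ₊₁ = dₖaₖ − mₖ, dₖ₊₁ = (n − mₖ₊₁²)/dₖ, aₖ₊₁ = ⌊(a₀+mₖ₊₁)/dₖ₊₁⌋:
  k=1: m=35, d=62, a=1
  k=2: m=27, d=9, a=6
  k=3: m=27, d=62, a=1
  k=4: m=35, d=1, a=70
d=1 and a=2a₀=70 at k=4, so the next step gives (m, d) = (35, 62) again — its k=1 value — and the period has length 4.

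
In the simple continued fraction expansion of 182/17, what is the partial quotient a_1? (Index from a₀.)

1

182 = 10·17 + 12   →  a_0 = 10
17 = 1·12 + 5   →  a_1 = 1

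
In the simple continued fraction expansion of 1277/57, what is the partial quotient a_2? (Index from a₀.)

1277 = 22·57 + 23   →  a_0 = 22
57 = 2·23 + 11   →  a_1 = 2
23 = 2·11 + 1   →  a_2 = 2

2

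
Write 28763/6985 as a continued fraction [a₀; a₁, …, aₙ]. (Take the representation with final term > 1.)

[4; 8, 2, 19, 10, 2]

28763 = 4·6985 + 823
6985 = 8·823 + 401
823 = 2·401 + 21
401 = 19·21 + 2
21 = 10·2 + 1
2 = 2·1 + 0  (stop)
So 28763/6985 = [4; 8, 2, 19, 10, 2].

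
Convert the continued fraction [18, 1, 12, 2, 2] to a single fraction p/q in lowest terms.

1268/67

Fold from the inside: start with 2/1.
  2 + 1/2 = 5/2
  12 + 2/5 = 62/5
  1 + 5/62 = 67/62
  18 + 62/67 = 1268/67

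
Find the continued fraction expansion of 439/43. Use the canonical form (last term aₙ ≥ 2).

439 = 10*43 + 9
43 = 4*9 + 7
9 = 1*7 + 2
7 = 3*2 + 1
2 = 2*1 + 0  (stop)
So 439/43 = [10; 4, 1, 3, 2].

[10; 4, 1, 3, 2]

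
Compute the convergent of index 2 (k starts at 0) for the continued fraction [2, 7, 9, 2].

137/64

Using pₖ = aₖpₖ₋₁ + pₖ₋₂, qₖ = aₖqₖ₋₁ + qₖ₋₂ (with p₋₁=1, p₋₂=0, q₋₁=0, q₋₂=1):
  k=0: a=2, p=2, q=1
  k=1: a=7, p=15, q=7
  k=2: a=9, p=137, q=64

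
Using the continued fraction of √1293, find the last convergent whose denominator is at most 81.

863/24

√1293 = [35; 1, 22, 1, 70, …] (period length 4).
Convergents:
  p_0/q_0 = 35/1
  p_1/q_1 = 36/1
  p_2/q_2 = 827/23
  p_3/q_3 = 863/24
  p_4/q_4 = 61237/1703
q_3 = 24 ≤ 81 < 1703 = q_4, so the answer is 863/24.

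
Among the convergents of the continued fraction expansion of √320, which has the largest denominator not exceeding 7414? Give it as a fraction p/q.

√320 = [17; 1, 7, 1, 34, …] (period length 4).
Convergents:
  p_0/q_0 = 17/1
  p_1/q_1 = 18/1
  p_2/q_2 = 143/8
  p_3/q_3 = 161/9
  p_4/q_4 = 5617/314
  p_5/q_5 = 5778/323
  p_6/q_6 = 46063/2575
  p_7/q_7 = 51841/2898
  p_8/q_8 = 1808657/101107
q_7 = 2898 ≤ 7414 < 101107 = q_8, so the answer is 51841/2898.

51841/2898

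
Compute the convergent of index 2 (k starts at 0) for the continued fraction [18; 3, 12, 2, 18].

678/37

Using pₖ = aₖpₖ₋₁ + pₖ₋₂, qₖ = aₖqₖ₋₁ + qₖ₋₂ (with p₋₁=1, p₋₂=0, q₋₁=0, q₋₂=1):
  k=0: a=18, p=18, q=1
  k=1: a=3, p=55, q=3
  k=2: a=12, p=678, q=37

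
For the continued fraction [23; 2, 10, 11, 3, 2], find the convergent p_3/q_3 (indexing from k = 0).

5470/233

Using pₖ = aₖpₖ₋₁ + pₖ₋₂, qₖ = aₖqₖ₋₁ + qₖ₋₂ (with p₋₁=1, p₋₂=0, q₋₁=0, q₋₂=1):
  k=0: a=23, p=23, q=1
  k=1: a=2, p=47, q=2
  k=2: a=10, p=493, q=21
  k=3: a=11, p=5470, q=233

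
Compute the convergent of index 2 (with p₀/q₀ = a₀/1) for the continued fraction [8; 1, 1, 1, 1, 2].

17/2

Using pₖ = aₖpₖ₋₁ + pₖ₋₂, qₖ = aₖqₖ₋₁ + qₖ₋₂ (with p₋₁=1, p₋₂=0, q₋₁=0, q₋₂=1):
  k=0: a=8, p=8, q=1
  k=1: a=1, p=9, q=1
  k=2: a=1, p=17, q=2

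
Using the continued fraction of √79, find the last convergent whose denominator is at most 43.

80/9

√79 = [8; 1, 7, 1, 16, …] (period length 4).
Convergents:
  p_0/q_0 = 8/1
  p_1/q_1 = 9/1
  p_2/q_2 = 71/8
  p_3/q_3 = 80/9
  p_4/q_4 = 1351/152
q_3 = 9 ≤ 43 < 152 = q_4, so the answer is 80/9.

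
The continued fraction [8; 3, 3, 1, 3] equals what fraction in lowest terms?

407/49

Using pₖ = aₖpₖ₋₁ + pₖ₋₂ and qₖ = aₖqₖ₋₁ + qₖ₋₂:
  k=0: a=8, p=8, q=1
  k=1: a=3, p=25, q=3
  k=2: a=3, p=83, q=10
  k=3: a=1, p=108, q=13
  k=4: a=3, p=407, q=49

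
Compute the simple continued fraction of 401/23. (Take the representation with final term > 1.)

401 = 17*23 + 10
23 = 2*10 + 3
10 = 3*3 + 1
3 = 3*1 + 0  (stop)
So 401/23 = [17; 2, 3, 3].

[17; 2, 3, 3]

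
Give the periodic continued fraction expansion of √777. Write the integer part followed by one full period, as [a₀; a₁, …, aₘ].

[27; 1, 6, 1, 54]

a₀ = ⌊√777⌋ = 27.
With m₀=0, d₀=1 and mₖ₊₁ = dₖaₖ − mₖ, dₖ₊₁ = (n − mₖ₊₁²)/dₖ, aₖ₊₁ = ⌊(a₀+mₖ₊₁)/dₖ₊₁⌋:
  k=1: m=27, d=48, a=1
  k=2: m=21, d=7, a=6
  k=3: m=21, d=48, a=1
  k=4: m=27, d=1, a=54
d=1 and a=2a₀=54 at k=4, so the next step gives (m, d) = (27, 48) again — its k=1 value — and the period has length 4.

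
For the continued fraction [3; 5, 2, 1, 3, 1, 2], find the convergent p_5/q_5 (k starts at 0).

239/75

Using pₖ = aₖpₖ₋₁ + pₖ₋₂, qₖ = aₖqₖ₋₁ + qₖ₋₂ (with p₋₁=1, p₋₂=0, q₋₁=0, q₋₂=1):
  k=0: a=3, p=3, q=1
  k=1: a=5, p=16, q=5
  k=2: a=2, p=35, q=11
  k=3: a=1, p=51, q=16
  k=4: a=3, p=188, q=59
  k=5: a=1, p=239, q=75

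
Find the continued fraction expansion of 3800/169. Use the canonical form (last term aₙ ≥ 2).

3800 = 22×169 + 82
169 = 2×82 + 5
82 = 16×5 + 2
5 = 2×2 + 1
2 = 2×1 + 0  (stop)
So 3800/169 = [22; 2, 16, 2, 2].

[22; 2, 16, 2, 2]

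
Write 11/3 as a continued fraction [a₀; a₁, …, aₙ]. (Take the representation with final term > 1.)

11 = 3·3 + 2
3 = 1·2 + 1
2 = 2·1 + 0  (stop)
So 11/3 = [3; 1, 2].

[3; 1, 2]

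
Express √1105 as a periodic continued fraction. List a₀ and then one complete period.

a₀ = ⌊√1105⌋ = 33.
With m₀=0, d₀=1 and mₖ₊₁ = dₖaₖ − mₖ, dₖ₊₁ = (n − mₖ₊₁²)/dₖ, aₖ₊₁ = ⌊(a₀+mₖ₊₁)/dₖ₊₁⌋:
  k=1: m=33, d=16, a=4
  k=2: m=31, d=9, a=7
  k=3: m=32, d=9, a=7
  k=4: m=31, d=16, a=4
  k=5: m=33, d=1, a=66
d=1 and a=2a₀=66 at k=5, so the next step gives (m, d) = (33, 16) again — its k=1 value — and the period has length 5.

[33; 4, 7, 7, 4, 66]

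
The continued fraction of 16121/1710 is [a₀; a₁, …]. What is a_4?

16121 = 9·1710 + 731   →  a_0 = 9
1710 = 2·731 + 248   →  a_1 = 2
731 = 2·248 + 235   →  a_2 = 2
248 = 1·235 + 13   →  a_3 = 1
235 = 18·13 + 1   →  a_4 = 18

18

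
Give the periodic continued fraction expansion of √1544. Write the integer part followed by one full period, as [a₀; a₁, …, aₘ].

[39; 3, 2, 2, 9, 2, 2, 3, 78]

a₀ = ⌊√1544⌋ = 39.
With m₀=0, d₀=1 and mₖ₊₁ = dₖaₖ − mₖ, dₖ₊₁ = (n − mₖ₊₁²)/dₖ, aₖ₊₁ = ⌊(a₀+mₖ₊₁)/dₖ₊₁⌋:
  k=1: m=39, d=23, a=3
  k=2: m=30, d=28, a=2
  k=3: m=26, d=31, a=2
  k=4: m=36, d=8, a=9
  k=5: m=36, d=31, a=2
  k=6: m=26, d=28, a=2
  k=7: m=30, d=23, a=3
  k=8: m=39, d=1, a=78
d=1 and a=2a₀=78 at k=8, so the next step gives (m, d) = (39, 23) again — its k=1 value — and the period has length 8.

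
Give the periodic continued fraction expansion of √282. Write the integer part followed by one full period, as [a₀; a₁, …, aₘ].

[16; 1, 3, 1, 4, 1, 3, 1, 32]

a₀ = ⌊√282⌋ = 16.
With m₀=0, d₀=1 and mₖ₊₁ = dₖaₖ − mₖ, dₖ₊₁ = (n − mₖ₊₁²)/dₖ, aₖ₊₁ = ⌊(a₀+mₖ₊₁)/dₖ₊₁⌋:
  k=1: m=16, d=26, a=1
  k=2: m=10, d=7, a=3
  k=3: m=11, d=23, a=1
  k=4: m=12, d=6, a=4
  k=5: m=12, d=23, a=1
  k=6: m=11, d=7, a=3
  k=7: m=10, d=26, a=1
  k=8: m=16, d=1, a=32
d=1 and a=2a₀=32 at k=8, so the next step gives (m, d) = (16, 26) again — its k=1 value — and the period has length 8.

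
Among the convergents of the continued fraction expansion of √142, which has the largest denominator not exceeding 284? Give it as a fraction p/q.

√142 = [11; 1, 10, 1, 22, …] (period length 4).
Convergents:
  p_0/q_0 = 11/1
  p_1/q_1 = 12/1
  p_2/q_2 = 131/11
  p_3/q_3 = 143/12
  p_4/q_4 = 3277/275
  p_5/q_5 = 3420/287
q_4 = 275 ≤ 284 < 287 = q_5, so the answer is 3277/275.

3277/275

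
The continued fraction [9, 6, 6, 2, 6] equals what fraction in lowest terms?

4737/517

Fold from the inside: start with 6/1.
  2 + 1/6 = 13/6
  6 + 6/13 = 84/13
  6 + 13/84 = 517/84
  9 + 84/517 = 4737/517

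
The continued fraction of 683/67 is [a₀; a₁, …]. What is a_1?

683 = 10·67 + 13   →  a_0 = 10
67 = 5·13 + 2   →  a_1 = 5

5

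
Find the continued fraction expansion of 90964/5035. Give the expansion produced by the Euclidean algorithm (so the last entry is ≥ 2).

90964 = 18*5035 + 334
5035 = 15*334 + 25
334 = 13*25 + 9
25 = 2*9 + 7
9 = 1*7 + 2
7 = 3*2 + 1
2 = 2*1 + 0  (stop)
So 90964/5035 = [18; 15, 13, 2, 1, 3, 2].

[18; 15, 13, 2, 1, 3, 2]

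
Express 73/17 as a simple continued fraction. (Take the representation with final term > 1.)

73 = 4*17 + 5
17 = 3*5 + 2
5 = 2*2 + 1
2 = 2*1 + 0  (stop)
So 73/17 = [4; 3, 2, 2].

[4; 3, 2, 2]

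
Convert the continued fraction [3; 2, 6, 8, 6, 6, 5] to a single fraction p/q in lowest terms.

71492/20649

Fold from the inside: start with 5/1.
  6 + 1/5 = 31/5
  6 + 5/31 = 191/31
  8 + 31/191 = 1559/191
  6 + 191/1559 = 9545/1559
  2 + 1559/9545 = 20649/9545
  3 + 9545/20649 = 71492/20649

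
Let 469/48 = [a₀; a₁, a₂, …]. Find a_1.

469 = 9·48 + 37   →  a_0 = 9
48 = 1·37 + 11   →  a_1 = 1

1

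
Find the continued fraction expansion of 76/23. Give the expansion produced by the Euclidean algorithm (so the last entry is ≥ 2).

[3; 3, 3, 2]

76 = 3×23 + 7
23 = 3×7 + 2
7 = 3×2 + 1
2 = 2×1 + 0  (stop)
So 76/23 = [3; 3, 3, 2].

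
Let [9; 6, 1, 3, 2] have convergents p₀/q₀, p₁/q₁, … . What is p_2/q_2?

Using pₖ = aₖpₖ₋₁ + pₖ₋₂, qₖ = aₖqₖ₋₁ + qₖ₋₂ (with p₋₁=1, p₋₂=0, q₋₁=0, q₋₂=1):
  k=0: a=9, p=9, q=1
  k=1: a=6, p=55, q=6
  k=2: a=1, p=64, q=7

64/7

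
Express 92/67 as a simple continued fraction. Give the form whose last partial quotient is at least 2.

[1; 2, 1, 2, 8]

92 = 1*67 + 25
67 = 2*25 + 17
25 = 1*17 + 8
17 = 2*8 + 1
8 = 8*1 + 0  (stop)
So 92/67 = [1; 2, 1, 2, 8].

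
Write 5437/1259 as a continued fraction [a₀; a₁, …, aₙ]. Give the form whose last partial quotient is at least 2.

5437 = 4·1259 + 401
1259 = 3·401 + 56
401 = 7·56 + 9
56 = 6·9 + 2
9 = 4·2 + 1
2 = 2·1 + 0  (stop)
So 5437/1259 = [4; 3, 7, 6, 4, 2].

[4; 3, 7, 6, 4, 2]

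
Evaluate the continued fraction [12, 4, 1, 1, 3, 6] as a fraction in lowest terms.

2456/201

Using pₖ = aₖpₖ₋₁ + pₖ₋₂ and qₖ = aₖqₖ₋₁ + qₖ₋₂:
  k=0: a=12, p=12, q=1
  k=1: a=4, p=49, q=4
  k=2: a=1, p=61, q=5
  k=3: a=1, p=110, q=9
  k=4: a=3, p=391, q=32
  k=5: a=6, p=2456, q=201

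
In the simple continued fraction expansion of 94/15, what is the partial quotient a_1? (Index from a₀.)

3

94 = 6·15 + 4   →  a_0 = 6
15 = 3·4 + 3   →  a_1 = 3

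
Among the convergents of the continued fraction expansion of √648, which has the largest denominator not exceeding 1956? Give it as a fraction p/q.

19601/770

√648 = [25; 2, 5, 6, 5, 2, 50, …] (period length 6).
Convergents:
  p_0/q_0 = 25/1
  p_1/q_1 = 51/2
  p_2/q_2 = 280/11
  p_3/q_3 = 1731/68
  p_4/q_4 = 8935/351
  p_5/q_5 = 19601/770
  p_6/q_6 = 988985/38851
q_5 = 770 ≤ 1956 < 38851 = q_6, so the answer is 19601/770.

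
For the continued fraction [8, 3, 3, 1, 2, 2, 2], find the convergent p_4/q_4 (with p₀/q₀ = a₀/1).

299/36

Using pₖ = aₖpₖ₋₁ + pₖ₋₂, qₖ = aₖqₖ₋₁ + qₖ₋₂ (with p₋₁=1, p₋₂=0, q₋₁=0, q₋₂=1):
  k=0: a=8, p=8, q=1
  k=1: a=3, p=25, q=3
  k=2: a=3, p=83, q=10
  k=3: a=1, p=108, q=13
  k=4: a=2, p=299, q=36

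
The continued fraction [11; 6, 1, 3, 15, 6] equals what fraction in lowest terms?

Fold from the inside: start with 6/1.
  15 + 1/6 = 91/6
  3 + 6/91 = 279/91
  1 + 91/279 = 370/279
  6 + 279/370 = 2499/370
  11 + 370/2499 = 27859/2499

27859/2499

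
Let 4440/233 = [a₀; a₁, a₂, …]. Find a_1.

4440 = 19·233 + 13   →  a_0 = 19
233 = 17·13 + 12   →  a_1 = 17

17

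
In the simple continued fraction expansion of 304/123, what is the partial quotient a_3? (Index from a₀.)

304 = 2·123 + 58   →  a_0 = 2
123 = 2·58 + 7   →  a_1 = 2
58 = 8·7 + 2   →  a_2 = 8
7 = 3·2 + 1   →  a_3 = 3

3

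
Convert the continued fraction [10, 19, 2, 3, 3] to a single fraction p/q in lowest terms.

Fold from the inside: start with 3/1.
  3 + 1/3 = 10/3
  2 + 3/10 = 23/10
  19 + 10/23 = 447/23
  10 + 23/447 = 4493/447

4493/447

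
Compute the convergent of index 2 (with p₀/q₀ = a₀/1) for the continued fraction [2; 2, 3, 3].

17/7

Using pₖ = aₖpₖ₋₁ + pₖ₋₂, qₖ = aₖqₖ₋₁ + qₖ₋₂ (with p₋₁=1, p₋₂=0, q₋₁=0, q₋₂=1):
  k=0: a=2, p=2, q=1
  k=1: a=2, p=5, q=2
  k=2: a=3, p=17, q=7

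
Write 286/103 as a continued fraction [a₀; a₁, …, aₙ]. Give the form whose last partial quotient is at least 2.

[2; 1, 3, 2, 11]

286 = 2×103 + 80
103 = 1×80 + 23
80 = 3×23 + 11
23 = 2×11 + 1
11 = 11×1 + 0  (stop)
So 286/103 = [2; 1, 3, 2, 11].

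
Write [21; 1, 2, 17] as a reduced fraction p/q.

1127/52

Fold from the inside: start with 17/1.
  2 + 1/17 = 35/17
  1 + 17/35 = 52/35
  21 + 35/52 = 1127/52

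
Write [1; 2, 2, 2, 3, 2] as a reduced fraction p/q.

Fold from the inside: start with 2/1.
  3 + 1/2 = 7/2
  2 + 2/7 = 16/7
  2 + 7/16 = 39/16
  2 + 16/39 = 94/39
  1 + 39/94 = 133/94

133/94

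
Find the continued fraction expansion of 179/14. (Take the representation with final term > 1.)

179 = 12·14 + 11
14 = 1·11 + 3
11 = 3·3 + 2
3 = 1·2 + 1
2 = 2·1 + 0  (stop)
So 179/14 = [12; 1, 3, 1, 2].

[12; 1, 3, 1, 2]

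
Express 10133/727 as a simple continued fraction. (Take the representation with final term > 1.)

10133 = 13·727 + 682
727 = 1·682 + 45
682 = 15·45 + 7
45 = 6·7 + 3
7 = 2·3 + 1
3 = 3·1 + 0  (stop)
So 10133/727 = [13; 1, 15, 6, 2, 3].

[13; 1, 15, 6, 2, 3]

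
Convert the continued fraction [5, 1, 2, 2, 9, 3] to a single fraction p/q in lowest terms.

1171/205

Fold from the inside: start with 3/1.
  9 + 1/3 = 28/3
  2 + 3/28 = 59/28
  2 + 28/59 = 146/59
  1 + 59/146 = 205/146
  5 + 146/205 = 1171/205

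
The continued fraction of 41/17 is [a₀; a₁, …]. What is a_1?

41 = 2·17 + 7   →  a_0 = 2
17 = 2·7 + 3   →  a_1 = 2

2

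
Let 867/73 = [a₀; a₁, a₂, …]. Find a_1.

1

867 = 11·73 + 64   →  a_0 = 11
73 = 1·64 + 9   →  a_1 = 1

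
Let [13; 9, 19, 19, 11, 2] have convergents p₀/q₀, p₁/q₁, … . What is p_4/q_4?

474848/36219

Using pₖ = aₖpₖ₋₁ + pₖ₋₂, qₖ = aₖqₖ₋₁ + qₖ₋₂ (with p₋₁=1, p₋₂=0, q₋₁=0, q₋₂=1):
  k=0: a=13, p=13, q=1
  k=1: a=9, p=118, q=9
  k=2: a=19, p=2255, q=172
  k=3: a=19, p=42963, q=3277
  k=4: a=11, p=474848, q=36219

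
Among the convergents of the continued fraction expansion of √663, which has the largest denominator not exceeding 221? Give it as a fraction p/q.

√663 = [25; 1, 2, 1, 50, …] (period length 4).
Convergents:
  p_0/q_0 = 25/1
  p_1/q_1 = 26/1
  p_2/q_2 = 77/3
  p_3/q_3 = 103/4
  p_4/q_4 = 5227/203
  p_5/q_5 = 5330/207
  p_6/q_6 = 15887/617
q_5 = 207 ≤ 221 < 617 = q_6, so the answer is 5330/207.

5330/207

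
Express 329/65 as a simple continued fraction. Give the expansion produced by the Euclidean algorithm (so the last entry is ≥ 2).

329 = 5·65 + 4
65 = 16·4 + 1
4 = 4·1 + 0  (stop)
So 329/65 = [5; 16, 4].

[5; 16, 4]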